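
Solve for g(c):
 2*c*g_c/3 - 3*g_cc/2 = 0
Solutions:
 g(c) = C1 + C2*erfi(sqrt(2)*c/3)


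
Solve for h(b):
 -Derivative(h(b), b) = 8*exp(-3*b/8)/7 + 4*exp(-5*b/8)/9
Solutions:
 h(b) = C1 + 64*exp(-3*b/8)/21 + 32*exp(-5*b/8)/45


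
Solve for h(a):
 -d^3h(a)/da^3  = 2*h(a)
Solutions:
 h(a) = C3*exp(-2^(1/3)*a) + (C1*sin(2^(1/3)*sqrt(3)*a/2) + C2*cos(2^(1/3)*sqrt(3)*a/2))*exp(2^(1/3)*a/2)


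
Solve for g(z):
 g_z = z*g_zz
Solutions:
 g(z) = C1 + C2*z^2


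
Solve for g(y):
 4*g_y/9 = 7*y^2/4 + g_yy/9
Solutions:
 g(y) = C1 + C2*exp(4*y) + 21*y^3/16 + 63*y^2/64 + 63*y/128


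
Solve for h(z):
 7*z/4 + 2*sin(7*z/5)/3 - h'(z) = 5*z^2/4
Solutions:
 h(z) = C1 - 5*z^3/12 + 7*z^2/8 - 10*cos(7*z/5)/21


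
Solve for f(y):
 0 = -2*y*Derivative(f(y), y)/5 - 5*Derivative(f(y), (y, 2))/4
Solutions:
 f(y) = C1 + C2*erf(2*y/5)


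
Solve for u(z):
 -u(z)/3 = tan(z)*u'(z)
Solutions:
 u(z) = C1/sin(z)^(1/3)


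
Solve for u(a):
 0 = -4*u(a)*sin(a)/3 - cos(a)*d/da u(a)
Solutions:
 u(a) = C1*cos(a)^(4/3)


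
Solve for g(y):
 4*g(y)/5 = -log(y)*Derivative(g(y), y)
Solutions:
 g(y) = C1*exp(-4*li(y)/5)


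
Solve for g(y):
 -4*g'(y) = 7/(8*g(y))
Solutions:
 g(y) = -sqrt(C1 - 7*y)/4
 g(y) = sqrt(C1 - 7*y)/4


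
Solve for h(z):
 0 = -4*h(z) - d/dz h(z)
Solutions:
 h(z) = C1*exp(-4*z)


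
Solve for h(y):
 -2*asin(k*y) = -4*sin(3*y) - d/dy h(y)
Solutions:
 h(y) = C1 + 2*Piecewise((y*asin(k*y) + sqrt(-k^2*y^2 + 1)/k, Ne(k, 0)), (0, True)) + 4*cos(3*y)/3


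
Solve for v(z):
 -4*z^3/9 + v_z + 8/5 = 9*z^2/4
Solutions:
 v(z) = C1 + z^4/9 + 3*z^3/4 - 8*z/5


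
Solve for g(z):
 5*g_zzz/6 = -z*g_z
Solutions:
 g(z) = C1 + Integral(C2*airyai(-5^(2/3)*6^(1/3)*z/5) + C3*airybi(-5^(2/3)*6^(1/3)*z/5), z)


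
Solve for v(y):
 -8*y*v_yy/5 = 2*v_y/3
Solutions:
 v(y) = C1 + C2*y^(7/12)


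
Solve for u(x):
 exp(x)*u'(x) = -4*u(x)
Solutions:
 u(x) = C1*exp(4*exp(-x))


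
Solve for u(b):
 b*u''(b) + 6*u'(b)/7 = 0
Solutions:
 u(b) = C1 + C2*b^(1/7)


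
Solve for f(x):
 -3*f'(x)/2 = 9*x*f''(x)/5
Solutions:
 f(x) = C1 + C2*x^(1/6)


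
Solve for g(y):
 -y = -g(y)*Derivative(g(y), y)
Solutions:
 g(y) = -sqrt(C1 + y^2)
 g(y) = sqrt(C1 + y^2)


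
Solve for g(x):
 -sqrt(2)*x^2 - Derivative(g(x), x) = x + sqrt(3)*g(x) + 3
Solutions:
 g(x) = C1*exp(-sqrt(3)*x) - sqrt(6)*x^2/3 - sqrt(3)*x/3 + 2*sqrt(2)*x/3 - sqrt(3) - 2*sqrt(6)/9 + 1/3


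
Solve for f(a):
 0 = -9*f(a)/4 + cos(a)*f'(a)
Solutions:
 f(a) = C1*(sin(a) + 1)^(9/8)/(sin(a) - 1)^(9/8)


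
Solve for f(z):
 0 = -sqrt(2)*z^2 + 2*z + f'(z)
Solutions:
 f(z) = C1 + sqrt(2)*z^3/3 - z^2


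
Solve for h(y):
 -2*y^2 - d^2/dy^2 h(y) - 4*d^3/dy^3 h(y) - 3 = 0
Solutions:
 h(y) = C1 + C2*y + C3*exp(-y/4) - y^4/6 + 8*y^3/3 - 67*y^2/2


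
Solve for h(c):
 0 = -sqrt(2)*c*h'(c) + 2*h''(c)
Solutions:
 h(c) = C1 + C2*erfi(2^(1/4)*c/2)


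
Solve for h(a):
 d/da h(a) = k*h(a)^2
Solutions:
 h(a) = -1/(C1 + a*k)


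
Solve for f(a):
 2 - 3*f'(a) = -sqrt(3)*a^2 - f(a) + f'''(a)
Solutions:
 f(a) = C1*exp(2^(1/3)*a*(-2^(1/3)*(1 + sqrt(5))^(1/3) + 2/(1 + sqrt(5))^(1/3))/4)*sin(2^(1/3)*sqrt(3)*a*(2/(1 + sqrt(5))^(1/3) + 2^(1/3)*(1 + sqrt(5))^(1/3))/4) + C2*exp(2^(1/3)*a*(-2^(1/3)*(1 + sqrt(5))^(1/3) + 2/(1 + sqrt(5))^(1/3))/4)*cos(2^(1/3)*sqrt(3)*a*(2/(1 + sqrt(5))^(1/3) + 2^(1/3)*(1 + sqrt(5))^(1/3))/4) + C3*exp(2^(1/3)*a*(-1/(1 + sqrt(5))^(1/3) + 2^(1/3)*(1 + sqrt(5))^(1/3)/2)) - sqrt(3)*a^2 - 6*sqrt(3)*a - 18*sqrt(3) - 2


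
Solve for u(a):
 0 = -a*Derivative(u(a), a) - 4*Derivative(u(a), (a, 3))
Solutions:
 u(a) = C1 + Integral(C2*airyai(-2^(1/3)*a/2) + C3*airybi(-2^(1/3)*a/2), a)


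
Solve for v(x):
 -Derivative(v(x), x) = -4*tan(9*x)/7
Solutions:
 v(x) = C1 - 4*log(cos(9*x))/63


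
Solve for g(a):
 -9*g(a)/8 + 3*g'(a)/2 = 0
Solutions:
 g(a) = C1*exp(3*a/4)


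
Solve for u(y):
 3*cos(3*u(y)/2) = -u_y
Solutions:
 u(y) = -2*asin((C1 + exp(9*y))/(C1 - exp(9*y)))/3 + 2*pi/3
 u(y) = 2*asin((C1 + exp(9*y))/(C1 - exp(9*y)))/3


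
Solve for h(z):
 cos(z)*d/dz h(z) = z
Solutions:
 h(z) = C1 + Integral(z/cos(z), z)


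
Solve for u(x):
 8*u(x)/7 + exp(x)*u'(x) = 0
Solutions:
 u(x) = C1*exp(8*exp(-x)/7)


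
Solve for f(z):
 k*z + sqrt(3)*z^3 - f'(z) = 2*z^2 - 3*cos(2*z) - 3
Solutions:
 f(z) = C1 + k*z^2/2 + sqrt(3)*z^4/4 - 2*z^3/3 + 3*z + 3*sin(z)*cos(z)


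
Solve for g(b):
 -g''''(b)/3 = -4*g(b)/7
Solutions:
 g(b) = C1*exp(-sqrt(2)*3^(1/4)*7^(3/4)*b/7) + C2*exp(sqrt(2)*3^(1/4)*7^(3/4)*b/7) + C3*sin(sqrt(2)*3^(1/4)*7^(3/4)*b/7) + C4*cos(sqrt(2)*3^(1/4)*7^(3/4)*b/7)


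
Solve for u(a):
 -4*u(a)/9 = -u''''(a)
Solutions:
 u(a) = C1*exp(-sqrt(6)*a/3) + C2*exp(sqrt(6)*a/3) + C3*sin(sqrt(6)*a/3) + C4*cos(sqrt(6)*a/3)


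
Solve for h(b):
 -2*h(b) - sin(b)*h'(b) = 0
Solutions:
 h(b) = C1*(cos(b) + 1)/(cos(b) - 1)


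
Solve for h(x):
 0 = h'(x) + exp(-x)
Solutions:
 h(x) = C1 + exp(-x)


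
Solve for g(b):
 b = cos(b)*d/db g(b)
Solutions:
 g(b) = C1 + Integral(b/cos(b), b)


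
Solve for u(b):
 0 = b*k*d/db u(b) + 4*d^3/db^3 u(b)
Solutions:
 u(b) = C1 + Integral(C2*airyai(2^(1/3)*b*(-k)^(1/3)/2) + C3*airybi(2^(1/3)*b*(-k)^(1/3)/2), b)


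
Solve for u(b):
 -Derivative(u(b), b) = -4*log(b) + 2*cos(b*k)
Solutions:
 u(b) = C1 + 4*b*log(b) - 4*b - 2*Piecewise((sin(b*k)/k, Ne(k, 0)), (b, True))


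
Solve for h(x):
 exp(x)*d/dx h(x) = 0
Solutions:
 h(x) = C1


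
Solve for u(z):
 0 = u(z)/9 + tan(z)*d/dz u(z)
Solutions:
 u(z) = C1/sin(z)^(1/9)


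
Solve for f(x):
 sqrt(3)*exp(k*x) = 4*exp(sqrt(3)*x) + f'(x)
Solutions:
 f(x) = C1 - 4*sqrt(3)*exp(sqrt(3)*x)/3 + sqrt(3)*exp(k*x)/k


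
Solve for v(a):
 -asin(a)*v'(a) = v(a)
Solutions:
 v(a) = C1*exp(-Integral(1/asin(a), a))


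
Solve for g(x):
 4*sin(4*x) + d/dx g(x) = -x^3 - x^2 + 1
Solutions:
 g(x) = C1 - x^4/4 - x^3/3 + x + cos(4*x)


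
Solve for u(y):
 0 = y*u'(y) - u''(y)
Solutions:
 u(y) = C1 + C2*erfi(sqrt(2)*y/2)


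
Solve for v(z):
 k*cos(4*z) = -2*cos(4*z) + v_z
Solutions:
 v(z) = C1 + k*sin(4*z)/4 + sin(4*z)/2


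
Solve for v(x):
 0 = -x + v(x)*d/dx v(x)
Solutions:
 v(x) = -sqrt(C1 + x^2)
 v(x) = sqrt(C1 + x^2)


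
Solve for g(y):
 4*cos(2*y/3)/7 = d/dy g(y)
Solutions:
 g(y) = C1 + 6*sin(2*y/3)/7


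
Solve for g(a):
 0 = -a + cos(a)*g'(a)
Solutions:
 g(a) = C1 + Integral(a/cos(a), a)


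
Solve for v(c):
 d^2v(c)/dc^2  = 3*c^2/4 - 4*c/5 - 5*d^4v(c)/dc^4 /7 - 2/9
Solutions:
 v(c) = C1 + C2*c + C3*sin(sqrt(35)*c/5) + C4*cos(sqrt(35)*c/5) + c^4/16 - 2*c^3/15 - 163*c^2/252


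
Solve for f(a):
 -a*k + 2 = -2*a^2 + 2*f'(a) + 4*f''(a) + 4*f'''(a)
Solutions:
 f(a) = C1 + a^3/3 - a^2*k/4 - 2*a^2 + a*k + 5*a + (C2*sin(a/2) + C3*cos(a/2))*exp(-a/2)


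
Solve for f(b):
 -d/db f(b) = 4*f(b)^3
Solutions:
 f(b) = -sqrt(2)*sqrt(-1/(C1 - 4*b))/2
 f(b) = sqrt(2)*sqrt(-1/(C1 - 4*b))/2


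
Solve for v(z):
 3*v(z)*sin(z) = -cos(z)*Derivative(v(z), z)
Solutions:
 v(z) = C1*cos(z)^3


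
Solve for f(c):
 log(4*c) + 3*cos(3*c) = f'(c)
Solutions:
 f(c) = C1 + c*log(c) - c + 2*c*log(2) + sin(3*c)


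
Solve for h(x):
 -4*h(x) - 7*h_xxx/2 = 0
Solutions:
 h(x) = C3*exp(-2*7^(2/3)*x/7) + (C1*sin(sqrt(3)*7^(2/3)*x/7) + C2*cos(sqrt(3)*7^(2/3)*x/7))*exp(7^(2/3)*x/7)


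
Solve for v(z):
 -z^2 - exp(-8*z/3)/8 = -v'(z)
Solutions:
 v(z) = C1 + z^3/3 - 3*exp(-8*z/3)/64


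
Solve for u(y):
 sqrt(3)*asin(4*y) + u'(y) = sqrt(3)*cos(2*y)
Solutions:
 u(y) = C1 - sqrt(3)*(y*asin(4*y) + sqrt(1 - 16*y^2)/4) + sqrt(3)*sin(2*y)/2


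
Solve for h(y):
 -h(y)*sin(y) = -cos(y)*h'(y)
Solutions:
 h(y) = C1/cos(y)


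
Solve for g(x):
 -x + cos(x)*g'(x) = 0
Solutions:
 g(x) = C1 + Integral(x/cos(x), x)


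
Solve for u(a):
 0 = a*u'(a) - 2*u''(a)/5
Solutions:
 u(a) = C1 + C2*erfi(sqrt(5)*a/2)


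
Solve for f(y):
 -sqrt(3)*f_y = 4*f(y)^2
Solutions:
 f(y) = 3/(C1 + 4*sqrt(3)*y)


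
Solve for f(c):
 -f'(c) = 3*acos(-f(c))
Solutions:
 Integral(1/acos(-_y), (_y, f(c))) = C1 - 3*c


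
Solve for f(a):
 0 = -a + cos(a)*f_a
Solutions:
 f(a) = C1 + Integral(a/cos(a), a)


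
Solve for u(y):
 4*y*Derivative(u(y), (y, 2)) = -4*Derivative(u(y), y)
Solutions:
 u(y) = C1 + C2*log(y)


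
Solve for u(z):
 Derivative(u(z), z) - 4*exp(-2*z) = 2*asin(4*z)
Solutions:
 u(z) = C1 + 2*z*asin(4*z) + sqrt(1 - 16*z^2)/2 - 2*exp(-2*z)


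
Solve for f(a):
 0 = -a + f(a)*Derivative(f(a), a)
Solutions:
 f(a) = -sqrt(C1 + a^2)
 f(a) = sqrt(C1 + a^2)


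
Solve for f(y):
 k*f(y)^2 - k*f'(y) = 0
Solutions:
 f(y) = -1/(C1 + y)


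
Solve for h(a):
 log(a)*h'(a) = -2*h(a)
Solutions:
 h(a) = C1*exp(-2*li(a))


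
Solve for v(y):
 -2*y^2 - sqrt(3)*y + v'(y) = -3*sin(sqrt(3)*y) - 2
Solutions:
 v(y) = C1 + 2*y^3/3 + sqrt(3)*y^2/2 - 2*y + sqrt(3)*cos(sqrt(3)*y)


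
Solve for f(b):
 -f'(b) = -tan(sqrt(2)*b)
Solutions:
 f(b) = C1 - sqrt(2)*log(cos(sqrt(2)*b))/2


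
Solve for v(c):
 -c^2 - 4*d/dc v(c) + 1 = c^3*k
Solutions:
 v(c) = C1 - c^4*k/16 - c^3/12 + c/4


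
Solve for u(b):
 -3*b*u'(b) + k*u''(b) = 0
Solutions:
 u(b) = C1 + C2*erf(sqrt(6)*b*sqrt(-1/k)/2)/sqrt(-1/k)


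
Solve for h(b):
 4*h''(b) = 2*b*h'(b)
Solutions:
 h(b) = C1 + C2*erfi(b/2)


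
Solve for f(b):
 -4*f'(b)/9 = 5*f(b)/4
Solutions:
 f(b) = C1*exp(-45*b/16)


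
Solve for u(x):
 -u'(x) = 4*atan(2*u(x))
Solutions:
 Integral(1/atan(2*_y), (_y, u(x))) = C1 - 4*x


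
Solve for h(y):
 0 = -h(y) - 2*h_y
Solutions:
 h(y) = C1*exp(-y/2)


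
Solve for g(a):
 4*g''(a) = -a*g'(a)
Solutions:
 g(a) = C1 + C2*erf(sqrt(2)*a/4)


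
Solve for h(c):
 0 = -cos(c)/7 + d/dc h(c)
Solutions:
 h(c) = C1 + sin(c)/7


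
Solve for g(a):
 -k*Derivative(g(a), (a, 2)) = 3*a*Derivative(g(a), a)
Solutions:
 g(a) = C1 + C2*sqrt(k)*erf(sqrt(6)*a*sqrt(1/k)/2)


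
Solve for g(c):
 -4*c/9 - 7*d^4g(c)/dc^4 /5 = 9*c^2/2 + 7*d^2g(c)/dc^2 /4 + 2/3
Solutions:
 g(c) = C1 + C2*c + C3*sin(sqrt(5)*c/2) + C4*cos(sqrt(5)*c/2) - 3*c^4/14 - 8*c^3/189 + 28*c^2/15


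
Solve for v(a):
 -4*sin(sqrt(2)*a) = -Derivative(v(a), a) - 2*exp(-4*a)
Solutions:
 v(a) = C1 - 2*sqrt(2)*cos(sqrt(2)*a) + exp(-4*a)/2


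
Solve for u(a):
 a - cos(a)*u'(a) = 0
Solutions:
 u(a) = C1 + Integral(a/cos(a), a)


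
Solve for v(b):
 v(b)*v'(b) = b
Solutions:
 v(b) = -sqrt(C1 + b^2)
 v(b) = sqrt(C1 + b^2)


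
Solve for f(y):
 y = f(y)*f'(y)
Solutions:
 f(y) = -sqrt(C1 + y^2)
 f(y) = sqrt(C1 + y^2)


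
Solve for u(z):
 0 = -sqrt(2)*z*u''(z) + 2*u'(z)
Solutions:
 u(z) = C1 + C2*z^(1 + sqrt(2))


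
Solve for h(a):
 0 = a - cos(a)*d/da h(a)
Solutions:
 h(a) = C1 + Integral(a/cos(a), a)


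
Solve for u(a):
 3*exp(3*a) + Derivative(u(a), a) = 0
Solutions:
 u(a) = C1 - exp(3*a)


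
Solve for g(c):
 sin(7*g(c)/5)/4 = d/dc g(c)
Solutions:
 -c/4 + 5*log(cos(7*g(c)/5) - 1)/14 - 5*log(cos(7*g(c)/5) + 1)/14 = C1


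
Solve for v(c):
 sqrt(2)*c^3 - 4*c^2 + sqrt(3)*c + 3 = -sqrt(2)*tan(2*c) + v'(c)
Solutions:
 v(c) = C1 + sqrt(2)*c^4/4 - 4*c^3/3 + sqrt(3)*c^2/2 + 3*c - sqrt(2)*log(cos(2*c))/2


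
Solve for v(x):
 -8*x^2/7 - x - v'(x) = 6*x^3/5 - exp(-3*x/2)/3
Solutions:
 v(x) = C1 - 3*x^4/10 - 8*x^3/21 - x^2/2 - 2*exp(-3*x/2)/9


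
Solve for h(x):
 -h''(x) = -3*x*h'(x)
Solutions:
 h(x) = C1 + C2*erfi(sqrt(6)*x/2)


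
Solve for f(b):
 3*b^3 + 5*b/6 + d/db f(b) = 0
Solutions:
 f(b) = C1 - 3*b^4/4 - 5*b^2/12


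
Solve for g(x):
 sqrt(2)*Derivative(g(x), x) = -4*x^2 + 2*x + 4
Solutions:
 g(x) = C1 - 2*sqrt(2)*x^3/3 + sqrt(2)*x^2/2 + 2*sqrt(2)*x


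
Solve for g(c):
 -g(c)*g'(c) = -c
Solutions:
 g(c) = -sqrt(C1 + c^2)
 g(c) = sqrt(C1 + c^2)


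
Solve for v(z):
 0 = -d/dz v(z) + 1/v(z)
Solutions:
 v(z) = -sqrt(C1 + 2*z)
 v(z) = sqrt(C1 + 2*z)


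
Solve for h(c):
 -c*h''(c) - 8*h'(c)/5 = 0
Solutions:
 h(c) = C1 + C2/c^(3/5)


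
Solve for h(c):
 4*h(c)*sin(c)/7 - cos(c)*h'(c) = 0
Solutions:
 h(c) = C1/cos(c)^(4/7)


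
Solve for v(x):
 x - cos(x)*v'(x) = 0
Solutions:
 v(x) = C1 + Integral(x/cos(x), x)


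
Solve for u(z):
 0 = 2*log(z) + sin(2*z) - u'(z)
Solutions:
 u(z) = C1 + 2*z*log(z) - 2*z - cos(2*z)/2


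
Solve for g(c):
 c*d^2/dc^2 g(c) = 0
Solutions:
 g(c) = C1 + C2*c


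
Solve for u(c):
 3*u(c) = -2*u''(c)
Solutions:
 u(c) = C1*sin(sqrt(6)*c/2) + C2*cos(sqrt(6)*c/2)


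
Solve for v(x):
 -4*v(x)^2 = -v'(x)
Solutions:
 v(x) = -1/(C1 + 4*x)


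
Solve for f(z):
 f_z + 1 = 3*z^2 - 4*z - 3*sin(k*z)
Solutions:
 f(z) = C1 + z^3 - 2*z^2 - z + 3*cos(k*z)/k


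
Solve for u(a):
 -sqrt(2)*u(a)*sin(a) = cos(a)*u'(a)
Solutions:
 u(a) = C1*cos(a)^(sqrt(2))


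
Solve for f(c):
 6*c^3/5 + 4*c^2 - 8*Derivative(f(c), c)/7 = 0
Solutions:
 f(c) = C1 + 21*c^4/80 + 7*c^3/6


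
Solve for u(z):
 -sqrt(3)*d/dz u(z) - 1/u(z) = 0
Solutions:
 u(z) = -sqrt(C1 - 6*sqrt(3)*z)/3
 u(z) = sqrt(C1 - 6*sqrt(3)*z)/3


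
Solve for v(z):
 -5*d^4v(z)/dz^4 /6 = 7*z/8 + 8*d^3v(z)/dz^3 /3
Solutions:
 v(z) = C1 + C2*z + C3*z^2 + C4*exp(-16*z/5) - 7*z^4/512 + 35*z^3/2048


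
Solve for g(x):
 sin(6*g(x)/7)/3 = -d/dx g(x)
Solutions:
 x/3 + 7*log(cos(6*g(x)/7) - 1)/12 - 7*log(cos(6*g(x)/7) + 1)/12 = C1


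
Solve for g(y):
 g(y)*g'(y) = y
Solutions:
 g(y) = -sqrt(C1 + y^2)
 g(y) = sqrt(C1 + y^2)


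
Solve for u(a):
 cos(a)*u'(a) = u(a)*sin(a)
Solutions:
 u(a) = C1/cos(a)


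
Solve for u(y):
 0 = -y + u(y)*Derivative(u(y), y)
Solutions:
 u(y) = -sqrt(C1 + y^2)
 u(y) = sqrt(C1 + y^2)


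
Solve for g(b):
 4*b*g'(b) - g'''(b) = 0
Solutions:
 g(b) = C1 + Integral(C2*airyai(2^(2/3)*b) + C3*airybi(2^(2/3)*b), b)


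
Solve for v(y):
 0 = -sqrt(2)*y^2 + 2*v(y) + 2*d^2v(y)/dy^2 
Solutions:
 v(y) = C1*sin(y) + C2*cos(y) + sqrt(2)*y^2/2 - sqrt(2)


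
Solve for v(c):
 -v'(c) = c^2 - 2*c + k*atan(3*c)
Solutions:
 v(c) = C1 - c^3/3 + c^2 - k*(c*atan(3*c) - log(9*c^2 + 1)/6)


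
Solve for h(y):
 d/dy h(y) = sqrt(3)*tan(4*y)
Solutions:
 h(y) = C1 - sqrt(3)*log(cos(4*y))/4


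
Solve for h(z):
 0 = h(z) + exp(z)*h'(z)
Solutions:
 h(z) = C1*exp(exp(-z))


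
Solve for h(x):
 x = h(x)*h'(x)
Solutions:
 h(x) = -sqrt(C1 + x^2)
 h(x) = sqrt(C1 + x^2)


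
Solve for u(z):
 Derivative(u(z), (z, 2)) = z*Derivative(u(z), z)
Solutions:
 u(z) = C1 + C2*erfi(sqrt(2)*z/2)


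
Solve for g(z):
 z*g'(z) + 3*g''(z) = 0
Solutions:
 g(z) = C1 + C2*erf(sqrt(6)*z/6)


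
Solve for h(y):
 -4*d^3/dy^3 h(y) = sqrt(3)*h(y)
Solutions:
 h(y) = C3*exp(-2^(1/3)*3^(1/6)*y/2) + (C1*sin(2^(1/3)*3^(2/3)*y/4) + C2*cos(2^(1/3)*3^(2/3)*y/4))*exp(2^(1/3)*3^(1/6)*y/4)


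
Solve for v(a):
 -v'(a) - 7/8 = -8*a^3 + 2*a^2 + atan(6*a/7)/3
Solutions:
 v(a) = C1 + 2*a^4 - 2*a^3/3 - a*atan(6*a/7)/3 - 7*a/8 + 7*log(36*a^2 + 49)/36


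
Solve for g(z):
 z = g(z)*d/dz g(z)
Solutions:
 g(z) = -sqrt(C1 + z^2)
 g(z) = sqrt(C1 + z^2)


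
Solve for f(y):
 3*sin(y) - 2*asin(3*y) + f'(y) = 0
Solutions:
 f(y) = C1 + 2*y*asin(3*y) + 2*sqrt(1 - 9*y^2)/3 + 3*cos(y)


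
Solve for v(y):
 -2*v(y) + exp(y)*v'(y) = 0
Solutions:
 v(y) = C1*exp(-2*exp(-y))


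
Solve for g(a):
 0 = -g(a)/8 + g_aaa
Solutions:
 g(a) = C3*exp(a/2) + (C1*sin(sqrt(3)*a/4) + C2*cos(sqrt(3)*a/4))*exp(-a/4)


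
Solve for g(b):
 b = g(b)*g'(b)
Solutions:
 g(b) = -sqrt(C1 + b^2)
 g(b) = sqrt(C1 + b^2)


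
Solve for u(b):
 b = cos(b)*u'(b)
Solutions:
 u(b) = C1 + Integral(b/cos(b), b)


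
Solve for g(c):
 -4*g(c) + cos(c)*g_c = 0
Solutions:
 g(c) = C1*(sin(c)^2 + 2*sin(c) + 1)/(sin(c)^2 - 2*sin(c) + 1)


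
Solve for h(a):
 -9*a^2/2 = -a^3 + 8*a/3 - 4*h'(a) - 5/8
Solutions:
 h(a) = C1 - a^4/16 + 3*a^3/8 + a^2/3 - 5*a/32


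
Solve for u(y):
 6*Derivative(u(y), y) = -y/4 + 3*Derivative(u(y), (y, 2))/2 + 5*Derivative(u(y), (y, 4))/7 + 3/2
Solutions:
 u(y) = C1 + C2*exp(70^(1/3)*y*(-(60 + sqrt(3670))^(1/3) + 70^(1/3)/(60 + sqrt(3670))^(1/3))/20)*sin(sqrt(3)*70^(1/3)*y*(70^(1/3)/(60 + sqrt(3670))^(1/3) + (60 + sqrt(3670))^(1/3))/20) + C3*exp(70^(1/3)*y*(-(60 + sqrt(3670))^(1/3) + 70^(1/3)/(60 + sqrt(3670))^(1/3))/20)*cos(sqrt(3)*70^(1/3)*y*(70^(1/3)/(60 + sqrt(3670))^(1/3) + (60 + sqrt(3670))^(1/3))/20) + C4*exp(-70^(1/3)*y*(-(60 + sqrt(3670))^(1/3) + 70^(1/3)/(60 + sqrt(3670))^(1/3))/10) - y^2/48 + 23*y/96


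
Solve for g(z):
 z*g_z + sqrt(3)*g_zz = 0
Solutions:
 g(z) = C1 + C2*erf(sqrt(2)*3^(3/4)*z/6)


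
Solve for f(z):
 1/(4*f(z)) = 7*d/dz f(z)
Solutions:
 f(z) = -sqrt(C1 + 14*z)/14
 f(z) = sqrt(C1 + 14*z)/14


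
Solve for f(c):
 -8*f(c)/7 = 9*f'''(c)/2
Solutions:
 f(c) = C3*exp(-2*294^(1/3)*c/21) + (C1*sin(3^(5/6)*98^(1/3)*c/21) + C2*cos(3^(5/6)*98^(1/3)*c/21))*exp(294^(1/3)*c/21)


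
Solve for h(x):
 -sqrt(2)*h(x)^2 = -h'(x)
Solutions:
 h(x) = -1/(C1 + sqrt(2)*x)


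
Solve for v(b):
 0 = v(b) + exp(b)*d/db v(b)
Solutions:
 v(b) = C1*exp(exp(-b))


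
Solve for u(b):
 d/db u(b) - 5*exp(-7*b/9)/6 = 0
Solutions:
 u(b) = C1 - 15*exp(-7*b/9)/14


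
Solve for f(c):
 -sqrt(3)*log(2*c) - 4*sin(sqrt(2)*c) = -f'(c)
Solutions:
 f(c) = C1 + sqrt(3)*c*(log(c) - 1) + sqrt(3)*c*log(2) - 2*sqrt(2)*cos(sqrt(2)*c)


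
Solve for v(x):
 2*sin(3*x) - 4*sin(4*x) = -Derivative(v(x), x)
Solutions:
 v(x) = C1 + 2*cos(3*x)/3 - cos(4*x)


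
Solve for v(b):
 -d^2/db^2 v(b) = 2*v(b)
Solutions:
 v(b) = C1*sin(sqrt(2)*b) + C2*cos(sqrt(2)*b)


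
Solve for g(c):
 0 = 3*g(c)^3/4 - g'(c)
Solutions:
 g(c) = -sqrt(2)*sqrt(-1/(C1 + 3*c))
 g(c) = sqrt(2)*sqrt(-1/(C1 + 3*c))


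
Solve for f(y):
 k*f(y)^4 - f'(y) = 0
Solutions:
 f(y) = (-1/(C1 + 3*k*y))^(1/3)
 f(y) = (-1/(C1 + k*y))^(1/3)*(-3^(2/3) - 3*3^(1/6)*I)/6
 f(y) = (-1/(C1 + k*y))^(1/3)*(-3^(2/3) + 3*3^(1/6)*I)/6


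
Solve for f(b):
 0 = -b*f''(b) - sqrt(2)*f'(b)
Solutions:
 f(b) = C1 + C2*b^(1 - sqrt(2))


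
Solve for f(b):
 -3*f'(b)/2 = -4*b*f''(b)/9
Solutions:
 f(b) = C1 + C2*b^(35/8)


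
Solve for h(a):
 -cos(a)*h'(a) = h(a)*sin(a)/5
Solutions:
 h(a) = C1*cos(a)^(1/5)


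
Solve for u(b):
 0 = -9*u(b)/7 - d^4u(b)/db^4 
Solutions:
 u(b) = (C1*sin(sqrt(6)*7^(3/4)*b/14) + C2*cos(sqrt(6)*7^(3/4)*b/14))*exp(-sqrt(6)*7^(3/4)*b/14) + (C3*sin(sqrt(6)*7^(3/4)*b/14) + C4*cos(sqrt(6)*7^(3/4)*b/14))*exp(sqrt(6)*7^(3/4)*b/14)


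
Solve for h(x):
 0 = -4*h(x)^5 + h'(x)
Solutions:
 h(x) = -(-1/(C1 + 16*x))^(1/4)
 h(x) = (-1/(C1 + 16*x))^(1/4)
 h(x) = -I*(-1/(C1 + 16*x))^(1/4)
 h(x) = I*(-1/(C1 + 16*x))^(1/4)


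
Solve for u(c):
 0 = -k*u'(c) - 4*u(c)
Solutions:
 u(c) = C1*exp(-4*c/k)


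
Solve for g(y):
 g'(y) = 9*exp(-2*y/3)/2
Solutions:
 g(y) = C1 - 27*exp(-2*y/3)/4


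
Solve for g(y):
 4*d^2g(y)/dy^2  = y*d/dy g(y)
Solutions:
 g(y) = C1 + C2*erfi(sqrt(2)*y/4)


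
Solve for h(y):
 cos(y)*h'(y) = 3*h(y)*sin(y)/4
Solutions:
 h(y) = C1/cos(y)^(3/4)


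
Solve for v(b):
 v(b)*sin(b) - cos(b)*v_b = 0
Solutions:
 v(b) = C1/cos(b)


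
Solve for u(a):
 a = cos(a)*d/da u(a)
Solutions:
 u(a) = C1 + Integral(a/cos(a), a)


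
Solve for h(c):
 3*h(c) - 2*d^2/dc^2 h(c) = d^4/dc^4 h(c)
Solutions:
 h(c) = C1*exp(-c) + C2*exp(c) + C3*sin(sqrt(3)*c) + C4*cos(sqrt(3)*c)


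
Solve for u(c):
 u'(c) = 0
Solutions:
 u(c) = C1


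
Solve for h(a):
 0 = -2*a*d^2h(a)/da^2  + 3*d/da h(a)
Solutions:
 h(a) = C1 + C2*a^(5/2)


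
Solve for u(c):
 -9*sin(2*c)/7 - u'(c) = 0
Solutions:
 u(c) = C1 + 9*cos(2*c)/14


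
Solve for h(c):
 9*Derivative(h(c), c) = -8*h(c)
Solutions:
 h(c) = C1*exp(-8*c/9)


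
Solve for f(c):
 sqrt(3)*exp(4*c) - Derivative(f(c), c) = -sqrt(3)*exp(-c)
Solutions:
 f(c) = C1 + sqrt(3)*exp(4*c)/4 - sqrt(3)*exp(-c)


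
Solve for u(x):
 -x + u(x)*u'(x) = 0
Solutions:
 u(x) = -sqrt(C1 + x^2)
 u(x) = sqrt(C1 + x^2)


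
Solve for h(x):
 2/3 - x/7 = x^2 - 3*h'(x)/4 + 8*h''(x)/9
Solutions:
 h(x) = C1 + C2*exp(27*x/32) + 4*x^3/9 + 950*x^2/567 + 47192*x/15309


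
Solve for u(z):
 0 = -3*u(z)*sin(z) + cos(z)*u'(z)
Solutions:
 u(z) = C1/cos(z)^3


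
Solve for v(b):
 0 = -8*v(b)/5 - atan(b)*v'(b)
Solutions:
 v(b) = C1*exp(-8*Integral(1/atan(b), b)/5)


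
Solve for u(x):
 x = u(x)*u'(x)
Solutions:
 u(x) = -sqrt(C1 + x^2)
 u(x) = sqrt(C1 + x^2)


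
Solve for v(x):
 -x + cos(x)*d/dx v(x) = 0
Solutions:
 v(x) = C1 + Integral(x/cos(x), x)


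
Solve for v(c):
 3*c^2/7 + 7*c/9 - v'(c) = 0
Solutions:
 v(c) = C1 + c^3/7 + 7*c^2/18


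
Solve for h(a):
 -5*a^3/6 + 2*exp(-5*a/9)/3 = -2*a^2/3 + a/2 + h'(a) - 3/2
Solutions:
 h(a) = C1 - 5*a^4/24 + 2*a^3/9 - a^2/4 + 3*a/2 - 6*exp(-5*a/9)/5


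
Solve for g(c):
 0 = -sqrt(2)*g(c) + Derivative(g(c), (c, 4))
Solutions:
 g(c) = C1*exp(-2^(1/8)*c) + C2*exp(2^(1/8)*c) + C3*sin(2^(1/8)*c) + C4*cos(2^(1/8)*c)


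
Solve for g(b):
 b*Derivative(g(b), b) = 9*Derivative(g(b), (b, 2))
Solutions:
 g(b) = C1 + C2*erfi(sqrt(2)*b/6)


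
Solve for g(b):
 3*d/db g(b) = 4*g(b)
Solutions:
 g(b) = C1*exp(4*b/3)


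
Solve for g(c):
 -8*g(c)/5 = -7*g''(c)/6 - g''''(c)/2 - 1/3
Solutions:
 g(c) = C1*exp(-sqrt(30)*c*sqrt(-35 + sqrt(4105))/30) + C2*exp(sqrt(30)*c*sqrt(-35 + sqrt(4105))/30) + C3*sin(sqrt(30)*c*sqrt(35 + sqrt(4105))/30) + C4*cos(sqrt(30)*c*sqrt(35 + sqrt(4105))/30) + 5/24


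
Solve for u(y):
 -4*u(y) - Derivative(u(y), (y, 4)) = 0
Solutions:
 u(y) = (C1*sin(y) + C2*cos(y))*exp(-y) + (C3*sin(y) + C4*cos(y))*exp(y)


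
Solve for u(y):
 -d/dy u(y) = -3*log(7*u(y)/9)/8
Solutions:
 8*Integral(1/(-log(_y) - log(7) + 2*log(3)), (_y, u(y)))/3 = C1 - y


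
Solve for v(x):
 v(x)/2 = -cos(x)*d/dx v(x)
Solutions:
 v(x) = C1*(sin(x) - 1)^(1/4)/(sin(x) + 1)^(1/4)


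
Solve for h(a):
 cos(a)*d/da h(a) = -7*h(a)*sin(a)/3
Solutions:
 h(a) = C1*cos(a)^(7/3)


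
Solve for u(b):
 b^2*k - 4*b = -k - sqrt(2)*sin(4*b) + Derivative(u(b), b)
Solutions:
 u(b) = C1 + b^3*k/3 - 2*b^2 + b*k - sqrt(2)*cos(4*b)/4


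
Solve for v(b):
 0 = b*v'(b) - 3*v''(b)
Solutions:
 v(b) = C1 + C2*erfi(sqrt(6)*b/6)


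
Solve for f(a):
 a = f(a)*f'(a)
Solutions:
 f(a) = -sqrt(C1 + a^2)
 f(a) = sqrt(C1 + a^2)


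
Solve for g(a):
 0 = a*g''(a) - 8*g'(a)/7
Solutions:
 g(a) = C1 + C2*a^(15/7)


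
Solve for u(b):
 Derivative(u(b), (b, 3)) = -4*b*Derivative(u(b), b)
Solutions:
 u(b) = C1 + Integral(C2*airyai(-2^(2/3)*b) + C3*airybi(-2^(2/3)*b), b)


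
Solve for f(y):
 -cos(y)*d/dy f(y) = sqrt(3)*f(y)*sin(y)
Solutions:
 f(y) = C1*cos(y)^(sqrt(3))


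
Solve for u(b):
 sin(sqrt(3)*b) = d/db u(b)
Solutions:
 u(b) = C1 - sqrt(3)*cos(sqrt(3)*b)/3


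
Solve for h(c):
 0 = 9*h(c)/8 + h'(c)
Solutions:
 h(c) = C1*exp(-9*c/8)


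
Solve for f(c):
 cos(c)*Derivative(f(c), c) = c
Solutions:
 f(c) = C1 + Integral(c/cos(c), c)


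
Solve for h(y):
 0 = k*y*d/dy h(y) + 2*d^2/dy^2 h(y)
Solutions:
 h(y) = Piecewise((-sqrt(pi)*C1*erf(sqrt(k)*y/2)/sqrt(k) - C2, (k > 0) | (k < 0)), (-C1*y - C2, True))


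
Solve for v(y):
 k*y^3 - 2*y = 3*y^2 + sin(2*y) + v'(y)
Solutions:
 v(y) = C1 + k*y^4/4 - y^3 - y^2 + cos(2*y)/2


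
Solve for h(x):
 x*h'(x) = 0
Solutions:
 h(x) = C1


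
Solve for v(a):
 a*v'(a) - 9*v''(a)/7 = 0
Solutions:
 v(a) = C1 + C2*erfi(sqrt(14)*a/6)


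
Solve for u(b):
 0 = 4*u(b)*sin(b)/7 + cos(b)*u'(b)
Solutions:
 u(b) = C1*cos(b)^(4/7)


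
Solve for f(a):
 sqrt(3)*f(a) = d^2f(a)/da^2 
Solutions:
 f(a) = C1*exp(-3^(1/4)*a) + C2*exp(3^(1/4)*a)


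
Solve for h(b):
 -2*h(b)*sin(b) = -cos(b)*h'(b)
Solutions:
 h(b) = C1/cos(b)^2


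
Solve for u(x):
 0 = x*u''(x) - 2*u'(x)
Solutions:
 u(x) = C1 + C2*x^3


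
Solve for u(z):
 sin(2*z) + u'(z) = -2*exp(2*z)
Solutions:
 u(z) = C1 - exp(2*z) + cos(2*z)/2


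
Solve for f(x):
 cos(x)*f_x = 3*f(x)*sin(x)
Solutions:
 f(x) = C1/cos(x)^3


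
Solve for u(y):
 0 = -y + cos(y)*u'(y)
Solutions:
 u(y) = C1 + Integral(y/cos(y), y)


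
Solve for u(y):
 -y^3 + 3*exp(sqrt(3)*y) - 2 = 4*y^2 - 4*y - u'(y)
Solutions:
 u(y) = C1 + y^4/4 + 4*y^3/3 - 2*y^2 + 2*y - sqrt(3)*exp(sqrt(3)*y)


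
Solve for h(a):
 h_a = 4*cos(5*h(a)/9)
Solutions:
 -4*a - 9*log(sin(5*h(a)/9) - 1)/10 + 9*log(sin(5*h(a)/9) + 1)/10 = C1


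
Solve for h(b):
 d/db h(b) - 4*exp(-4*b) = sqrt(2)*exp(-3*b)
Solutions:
 h(b) = C1 - sqrt(2)*exp(-3*b)/3 - exp(-4*b)


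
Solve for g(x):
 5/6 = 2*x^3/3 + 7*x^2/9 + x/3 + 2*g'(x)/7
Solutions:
 g(x) = C1 - 7*x^4/12 - 49*x^3/54 - 7*x^2/12 + 35*x/12


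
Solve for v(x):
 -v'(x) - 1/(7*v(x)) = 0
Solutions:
 v(x) = -sqrt(C1 - 14*x)/7
 v(x) = sqrt(C1 - 14*x)/7


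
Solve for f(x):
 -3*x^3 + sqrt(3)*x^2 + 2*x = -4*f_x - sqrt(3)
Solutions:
 f(x) = C1 + 3*x^4/16 - sqrt(3)*x^3/12 - x^2/4 - sqrt(3)*x/4


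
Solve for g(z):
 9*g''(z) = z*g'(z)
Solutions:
 g(z) = C1 + C2*erfi(sqrt(2)*z/6)


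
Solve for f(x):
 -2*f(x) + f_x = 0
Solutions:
 f(x) = C1*exp(2*x)


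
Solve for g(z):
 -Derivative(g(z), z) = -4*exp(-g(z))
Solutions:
 g(z) = log(C1 + 4*z)


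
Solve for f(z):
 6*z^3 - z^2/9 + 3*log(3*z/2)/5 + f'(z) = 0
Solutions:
 f(z) = C1 - 3*z^4/2 + z^3/27 - 3*z*log(z)/5 - 3*z*log(3)/5 + 3*z*log(2)/5 + 3*z/5


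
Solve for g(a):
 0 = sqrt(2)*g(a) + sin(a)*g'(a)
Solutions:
 g(a) = C1*(cos(a) + 1)^(sqrt(2)/2)/(cos(a) - 1)^(sqrt(2)/2)


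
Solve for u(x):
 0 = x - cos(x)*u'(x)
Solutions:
 u(x) = C1 + Integral(x/cos(x), x)


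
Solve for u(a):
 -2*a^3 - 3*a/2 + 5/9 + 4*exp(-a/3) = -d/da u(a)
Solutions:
 u(a) = C1 + a^4/2 + 3*a^2/4 - 5*a/9 + 12*exp(-a/3)


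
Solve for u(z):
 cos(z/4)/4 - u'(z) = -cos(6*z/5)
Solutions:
 u(z) = C1 + sin(z/4) + 5*sin(6*z/5)/6


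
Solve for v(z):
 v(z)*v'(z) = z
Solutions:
 v(z) = -sqrt(C1 + z^2)
 v(z) = sqrt(C1 + z^2)


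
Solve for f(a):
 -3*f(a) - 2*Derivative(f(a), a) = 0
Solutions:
 f(a) = C1*exp(-3*a/2)


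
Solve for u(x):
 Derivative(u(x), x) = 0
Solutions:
 u(x) = C1


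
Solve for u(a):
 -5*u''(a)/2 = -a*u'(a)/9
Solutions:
 u(a) = C1 + C2*erfi(sqrt(5)*a/15)


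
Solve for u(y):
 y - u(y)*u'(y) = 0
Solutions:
 u(y) = -sqrt(C1 + y^2)
 u(y) = sqrt(C1 + y^2)


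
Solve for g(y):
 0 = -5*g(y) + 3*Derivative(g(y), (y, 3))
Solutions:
 g(y) = C3*exp(3^(2/3)*5^(1/3)*y/3) + (C1*sin(3^(1/6)*5^(1/3)*y/2) + C2*cos(3^(1/6)*5^(1/3)*y/2))*exp(-3^(2/3)*5^(1/3)*y/6)


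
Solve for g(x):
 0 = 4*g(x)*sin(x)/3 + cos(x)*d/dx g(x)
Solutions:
 g(x) = C1*cos(x)^(4/3)


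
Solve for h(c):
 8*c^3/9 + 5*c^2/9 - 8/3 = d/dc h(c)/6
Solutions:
 h(c) = C1 + 4*c^4/3 + 10*c^3/9 - 16*c


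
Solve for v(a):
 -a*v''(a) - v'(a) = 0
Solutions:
 v(a) = C1 + C2*log(a)


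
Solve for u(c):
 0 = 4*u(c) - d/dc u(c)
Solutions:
 u(c) = C1*exp(4*c)


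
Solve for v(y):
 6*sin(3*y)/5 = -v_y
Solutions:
 v(y) = C1 + 2*cos(3*y)/5


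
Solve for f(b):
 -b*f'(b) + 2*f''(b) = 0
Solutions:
 f(b) = C1 + C2*erfi(b/2)


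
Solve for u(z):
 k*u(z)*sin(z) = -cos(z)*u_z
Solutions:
 u(z) = C1*exp(k*log(cos(z)))


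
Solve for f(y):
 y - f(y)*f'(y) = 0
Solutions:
 f(y) = -sqrt(C1 + y^2)
 f(y) = sqrt(C1 + y^2)


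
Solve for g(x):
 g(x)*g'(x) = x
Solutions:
 g(x) = -sqrt(C1 + x^2)
 g(x) = sqrt(C1 + x^2)


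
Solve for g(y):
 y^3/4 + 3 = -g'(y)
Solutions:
 g(y) = C1 - y^4/16 - 3*y


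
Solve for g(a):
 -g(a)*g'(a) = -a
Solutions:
 g(a) = -sqrt(C1 + a^2)
 g(a) = sqrt(C1 + a^2)


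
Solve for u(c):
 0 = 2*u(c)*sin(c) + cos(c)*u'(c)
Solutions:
 u(c) = C1*cos(c)^2


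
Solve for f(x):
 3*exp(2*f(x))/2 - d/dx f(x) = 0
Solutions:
 f(x) = log(-sqrt(-1/(C1 + 3*x)))
 f(x) = log(-1/(C1 + 3*x))/2


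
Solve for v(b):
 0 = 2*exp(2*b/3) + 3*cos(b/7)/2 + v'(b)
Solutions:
 v(b) = C1 - 3*exp(2*b/3) - 21*sin(b/7)/2


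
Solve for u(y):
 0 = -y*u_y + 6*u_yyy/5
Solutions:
 u(y) = C1 + Integral(C2*airyai(5^(1/3)*6^(2/3)*y/6) + C3*airybi(5^(1/3)*6^(2/3)*y/6), y)


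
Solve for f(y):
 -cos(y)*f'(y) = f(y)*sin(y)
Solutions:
 f(y) = C1*cos(y)


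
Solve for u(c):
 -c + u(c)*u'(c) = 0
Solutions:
 u(c) = -sqrt(C1 + c^2)
 u(c) = sqrt(C1 + c^2)


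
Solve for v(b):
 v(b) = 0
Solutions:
 v(b) = 0


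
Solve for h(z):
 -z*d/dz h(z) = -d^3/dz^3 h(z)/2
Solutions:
 h(z) = C1 + Integral(C2*airyai(2^(1/3)*z) + C3*airybi(2^(1/3)*z), z)


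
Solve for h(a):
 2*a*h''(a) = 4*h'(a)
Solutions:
 h(a) = C1 + C2*a^3


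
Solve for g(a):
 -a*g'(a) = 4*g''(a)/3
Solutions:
 g(a) = C1 + C2*erf(sqrt(6)*a/4)


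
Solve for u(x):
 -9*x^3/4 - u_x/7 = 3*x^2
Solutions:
 u(x) = C1 - 63*x^4/16 - 7*x^3


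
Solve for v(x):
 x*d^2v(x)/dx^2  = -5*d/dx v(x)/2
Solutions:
 v(x) = C1 + C2/x^(3/2)


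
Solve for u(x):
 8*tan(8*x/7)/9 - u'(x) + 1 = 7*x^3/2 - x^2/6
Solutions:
 u(x) = C1 - 7*x^4/8 + x^3/18 + x - 7*log(cos(8*x/7))/9


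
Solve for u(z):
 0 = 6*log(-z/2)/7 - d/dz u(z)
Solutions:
 u(z) = C1 + 6*z*log(-z)/7 + 6*z*(-1 - log(2))/7


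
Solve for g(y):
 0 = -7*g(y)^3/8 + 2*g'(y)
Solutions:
 g(y) = -2*sqrt(2)*sqrt(-1/(C1 + 7*y))
 g(y) = 2*sqrt(2)*sqrt(-1/(C1 + 7*y))


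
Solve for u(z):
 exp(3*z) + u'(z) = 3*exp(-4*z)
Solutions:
 u(z) = C1 - exp(3*z)/3 - 3*exp(-4*z)/4


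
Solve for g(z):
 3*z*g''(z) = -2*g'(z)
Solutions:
 g(z) = C1 + C2*z^(1/3)


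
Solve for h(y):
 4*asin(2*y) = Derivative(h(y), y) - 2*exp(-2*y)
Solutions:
 h(y) = C1 + 4*y*asin(2*y) + 2*sqrt(1 - 4*y^2) - exp(-2*y)


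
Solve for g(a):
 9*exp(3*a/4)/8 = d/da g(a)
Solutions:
 g(a) = C1 + 3*exp(3*a/4)/2


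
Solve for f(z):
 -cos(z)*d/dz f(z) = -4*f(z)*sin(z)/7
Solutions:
 f(z) = C1/cos(z)^(4/7)


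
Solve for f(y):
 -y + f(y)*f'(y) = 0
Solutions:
 f(y) = -sqrt(C1 + y^2)
 f(y) = sqrt(C1 + y^2)


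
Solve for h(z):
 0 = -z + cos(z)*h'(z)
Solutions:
 h(z) = C1 + Integral(z/cos(z), z)


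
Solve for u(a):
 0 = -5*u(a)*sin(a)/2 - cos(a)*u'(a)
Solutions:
 u(a) = C1*cos(a)^(5/2)


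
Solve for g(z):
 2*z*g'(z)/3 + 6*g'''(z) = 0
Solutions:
 g(z) = C1 + Integral(C2*airyai(-3^(1/3)*z/3) + C3*airybi(-3^(1/3)*z/3), z)


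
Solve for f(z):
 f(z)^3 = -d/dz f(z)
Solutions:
 f(z) = -sqrt(2)*sqrt(-1/(C1 - z))/2
 f(z) = sqrt(2)*sqrt(-1/(C1 - z))/2


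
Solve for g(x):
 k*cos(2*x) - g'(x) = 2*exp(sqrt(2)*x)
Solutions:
 g(x) = C1 + k*sin(2*x)/2 - sqrt(2)*exp(sqrt(2)*x)


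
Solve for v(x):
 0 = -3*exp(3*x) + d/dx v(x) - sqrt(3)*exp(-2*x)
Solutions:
 v(x) = C1 + exp(3*x) - sqrt(3)*exp(-2*x)/2


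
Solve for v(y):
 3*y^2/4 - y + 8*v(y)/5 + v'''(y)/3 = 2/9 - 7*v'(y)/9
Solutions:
 v(y) = C1*exp(5^(1/3)*y*(-35/(324 + sqrt(113551))^(1/3) + 5^(1/3)*(324 + sqrt(113551))^(1/3))/30)*sin(sqrt(3)*5^(1/3)*y*(35/(324 + sqrt(113551))^(1/3) + 5^(1/3)*(324 + sqrt(113551))^(1/3))/30) + C2*exp(5^(1/3)*y*(-35/(324 + sqrt(113551))^(1/3) + 5^(1/3)*(324 + sqrt(113551))^(1/3))/30)*cos(sqrt(3)*5^(1/3)*y*(35/(324 + sqrt(113551))^(1/3) + 5^(1/3)*(324 + sqrt(113551))^(1/3))/30) + C3*exp(-5^(1/3)*y*(-35/(324 + sqrt(113551))^(1/3) + 5^(1/3)*(324 + sqrt(113551))^(1/3))/15) - 15*y^2/32 + 415*y/384 - 10685/27648


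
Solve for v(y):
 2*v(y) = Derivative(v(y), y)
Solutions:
 v(y) = C1*exp(2*y)


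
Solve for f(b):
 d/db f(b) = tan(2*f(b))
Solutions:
 f(b) = -asin(C1*exp(2*b))/2 + pi/2
 f(b) = asin(C1*exp(2*b))/2


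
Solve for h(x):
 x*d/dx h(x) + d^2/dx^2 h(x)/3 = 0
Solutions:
 h(x) = C1 + C2*erf(sqrt(6)*x/2)


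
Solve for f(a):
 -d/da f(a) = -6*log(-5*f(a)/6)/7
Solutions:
 -7*Integral(1/(log(-_y) - log(6) + log(5)), (_y, f(a)))/6 = C1 - a


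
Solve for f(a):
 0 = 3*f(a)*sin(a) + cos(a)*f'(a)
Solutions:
 f(a) = C1*cos(a)^3


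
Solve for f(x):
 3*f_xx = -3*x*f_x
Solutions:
 f(x) = C1 + C2*erf(sqrt(2)*x/2)


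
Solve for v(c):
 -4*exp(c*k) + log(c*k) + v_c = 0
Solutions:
 v(c) = C1 - c*log(c*k) + c + Piecewise((4*exp(c*k)/k, Ne(k, 0)), (4*c, True))


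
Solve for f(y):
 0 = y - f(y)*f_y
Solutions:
 f(y) = -sqrt(C1 + y^2)
 f(y) = sqrt(C1 + y^2)


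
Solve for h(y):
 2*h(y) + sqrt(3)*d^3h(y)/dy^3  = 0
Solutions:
 h(y) = C3*exp(-2^(1/3)*3^(5/6)*y/3) + (C1*sin(6^(1/3)*y/2) + C2*cos(6^(1/3)*y/2))*exp(2^(1/3)*3^(5/6)*y/6)


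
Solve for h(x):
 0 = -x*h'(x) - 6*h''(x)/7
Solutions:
 h(x) = C1 + C2*erf(sqrt(21)*x/6)


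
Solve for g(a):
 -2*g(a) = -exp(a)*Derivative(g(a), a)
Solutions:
 g(a) = C1*exp(-2*exp(-a))


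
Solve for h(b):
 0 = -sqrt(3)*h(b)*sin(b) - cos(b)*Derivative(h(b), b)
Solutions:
 h(b) = C1*cos(b)^(sqrt(3))


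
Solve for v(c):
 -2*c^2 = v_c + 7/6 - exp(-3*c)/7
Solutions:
 v(c) = C1 - 2*c^3/3 - 7*c/6 - exp(-3*c)/21


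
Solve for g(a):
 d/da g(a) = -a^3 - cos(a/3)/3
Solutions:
 g(a) = C1 - a^4/4 - sin(a/3)


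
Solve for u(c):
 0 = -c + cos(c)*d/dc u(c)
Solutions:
 u(c) = C1 + Integral(c/cos(c), c)


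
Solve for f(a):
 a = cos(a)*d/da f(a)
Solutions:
 f(a) = C1 + Integral(a/cos(a), a)


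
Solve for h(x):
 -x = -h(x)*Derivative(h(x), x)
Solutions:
 h(x) = -sqrt(C1 + x^2)
 h(x) = sqrt(C1 + x^2)


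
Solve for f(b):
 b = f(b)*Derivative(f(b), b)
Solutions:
 f(b) = -sqrt(C1 + b^2)
 f(b) = sqrt(C1 + b^2)


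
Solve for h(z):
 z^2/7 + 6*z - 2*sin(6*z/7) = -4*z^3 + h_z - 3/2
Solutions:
 h(z) = C1 + z^4 + z^3/21 + 3*z^2 + 3*z/2 + 7*cos(6*z/7)/3


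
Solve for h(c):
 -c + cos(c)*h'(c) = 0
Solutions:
 h(c) = C1 + Integral(c/cos(c), c)


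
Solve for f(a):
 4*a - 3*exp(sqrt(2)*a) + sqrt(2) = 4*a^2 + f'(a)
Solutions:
 f(a) = C1 - 4*a^3/3 + 2*a^2 + sqrt(2)*a - 3*sqrt(2)*exp(sqrt(2)*a)/2


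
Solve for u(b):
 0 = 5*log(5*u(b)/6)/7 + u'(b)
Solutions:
 7*Integral(1/(log(_y) - log(6) + log(5)), (_y, u(b)))/5 = C1 - b


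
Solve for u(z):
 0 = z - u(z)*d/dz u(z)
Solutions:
 u(z) = -sqrt(C1 + z^2)
 u(z) = sqrt(C1 + z^2)


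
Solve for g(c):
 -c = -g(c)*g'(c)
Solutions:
 g(c) = -sqrt(C1 + c^2)
 g(c) = sqrt(C1 + c^2)


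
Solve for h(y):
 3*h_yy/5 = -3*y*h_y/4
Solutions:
 h(y) = C1 + C2*erf(sqrt(10)*y/4)


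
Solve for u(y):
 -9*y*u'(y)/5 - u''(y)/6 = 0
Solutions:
 u(y) = C1 + C2*erf(3*sqrt(15)*y/5)


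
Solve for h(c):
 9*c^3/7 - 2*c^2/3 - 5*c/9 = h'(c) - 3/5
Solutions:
 h(c) = C1 + 9*c^4/28 - 2*c^3/9 - 5*c^2/18 + 3*c/5


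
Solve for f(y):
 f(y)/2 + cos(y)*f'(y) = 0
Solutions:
 f(y) = C1*(sin(y) - 1)^(1/4)/(sin(y) + 1)^(1/4)


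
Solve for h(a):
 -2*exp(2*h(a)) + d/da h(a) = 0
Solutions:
 h(a) = log(-sqrt(-1/(C1 + 2*a))) - log(2)/2
 h(a) = log(-1/(C1 + 2*a))/2 - log(2)/2


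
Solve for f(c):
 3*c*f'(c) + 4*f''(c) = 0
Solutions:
 f(c) = C1 + C2*erf(sqrt(6)*c/4)


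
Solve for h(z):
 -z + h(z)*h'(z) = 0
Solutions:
 h(z) = -sqrt(C1 + z^2)
 h(z) = sqrt(C1 + z^2)


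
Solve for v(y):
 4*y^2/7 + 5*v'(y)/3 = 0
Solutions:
 v(y) = C1 - 4*y^3/35


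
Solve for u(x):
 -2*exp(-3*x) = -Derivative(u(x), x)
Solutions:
 u(x) = C1 - 2*exp(-3*x)/3


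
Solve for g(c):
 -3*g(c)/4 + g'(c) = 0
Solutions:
 g(c) = C1*exp(3*c/4)


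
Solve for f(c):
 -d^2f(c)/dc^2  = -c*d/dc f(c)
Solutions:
 f(c) = C1 + C2*erfi(sqrt(2)*c/2)


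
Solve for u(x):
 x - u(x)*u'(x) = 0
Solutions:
 u(x) = -sqrt(C1 + x^2)
 u(x) = sqrt(C1 + x^2)


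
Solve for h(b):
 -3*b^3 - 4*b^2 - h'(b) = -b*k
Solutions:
 h(b) = C1 - 3*b^4/4 - 4*b^3/3 + b^2*k/2


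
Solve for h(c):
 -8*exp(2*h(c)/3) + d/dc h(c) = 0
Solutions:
 h(c) = 3*log(-sqrt(-1/(C1 + 8*c))) - 3*log(2) + 3*log(6)/2
 h(c) = 3*log(-1/(C1 + 8*c))/2 - 3*log(2) + 3*log(6)/2


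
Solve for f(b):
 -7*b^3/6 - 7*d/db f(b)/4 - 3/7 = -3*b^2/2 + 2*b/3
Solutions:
 f(b) = C1 - b^4/6 + 2*b^3/7 - 4*b^2/21 - 12*b/49


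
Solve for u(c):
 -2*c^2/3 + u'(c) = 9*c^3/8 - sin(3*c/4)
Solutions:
 u(c) = C1 + 9*c^4/32 + 2*c^3/9 + 4*cos(3*c/4)/3


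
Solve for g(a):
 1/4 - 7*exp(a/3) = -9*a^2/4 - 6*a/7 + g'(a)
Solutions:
 g(a) = C1 + 3*a^3/4 + 3*a^2/7 + a/4 - 21*exp(a/3)


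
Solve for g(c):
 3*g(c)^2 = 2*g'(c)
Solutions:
 g(c) = -2/(C1 + 3*c)


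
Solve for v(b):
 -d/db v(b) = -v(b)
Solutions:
 v(b) = C1*exp(b)


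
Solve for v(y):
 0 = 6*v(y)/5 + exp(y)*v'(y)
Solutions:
 v(y) = C1*exp(6*exp(-y)/5)


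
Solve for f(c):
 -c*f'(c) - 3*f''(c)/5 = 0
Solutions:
 f(c) = C1 + C2*erf(sqrt(30)*c/6)


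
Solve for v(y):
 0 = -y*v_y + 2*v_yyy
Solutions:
 v(y) = C1 + Integral(C2*airyai(2^(2/3)*y/2) + C3*airybi(2^(2/3)*y/2), y)


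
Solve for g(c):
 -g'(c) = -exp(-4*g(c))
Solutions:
 g(c) = log(-I*(C1 + 4*c)^(1/4))
 g(c) = log(I*(C1 + 4*c)^(1/4))
 g(c) = log(-(C1 + 4*c)^(1/4))
 g(c) = log(C1 + 4*c)/4


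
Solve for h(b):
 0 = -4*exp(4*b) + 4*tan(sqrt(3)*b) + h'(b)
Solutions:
 h(b) = C1 + exp(4*b) + 4*sqrt(3)*log(cos(sqrt(3)*b))/3


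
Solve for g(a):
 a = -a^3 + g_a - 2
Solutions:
 g(a) = C1 + a^4/4 + a^2/2 + 2*a


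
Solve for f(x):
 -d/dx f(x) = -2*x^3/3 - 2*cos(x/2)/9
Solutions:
 f(x) = C1 + x^4/6 + 4*sin(x/2)/9


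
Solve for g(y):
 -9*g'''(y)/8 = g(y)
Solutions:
 g(y) = C3*exp(-2*3^(1/3)*y/3) + (C1*sin(3^(5/6)*y/3) + C2*cos(3^(5/6)*y/3))*exp(3^(1/3)*y/3)


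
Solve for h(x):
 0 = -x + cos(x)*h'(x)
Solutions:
 h(x) = C1 + Integral(x/cos(x), x)


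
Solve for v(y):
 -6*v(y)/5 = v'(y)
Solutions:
 v(y) = C1*exp(-6*y/5)


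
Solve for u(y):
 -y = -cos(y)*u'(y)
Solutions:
 u(y) = C1 + Integral(y/cos(y), y)


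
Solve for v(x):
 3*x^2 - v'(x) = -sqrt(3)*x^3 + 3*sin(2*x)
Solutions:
 v(x) = C1 + sqrt(3)*x^4/4 + x^3 + 3*cos(2*x)/2


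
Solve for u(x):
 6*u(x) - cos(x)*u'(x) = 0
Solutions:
 u(x) = C1*(sin(x)^3 + 3*sin(x)^2 + 3*sin(x) + 1)/(sin(x)^3 - 3*sin(x)^2 + 3*sin(x) - 1)


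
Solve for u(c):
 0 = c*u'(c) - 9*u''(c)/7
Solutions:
 u(c) = C1 + C2*erfi(sqrt(14)*c/6)


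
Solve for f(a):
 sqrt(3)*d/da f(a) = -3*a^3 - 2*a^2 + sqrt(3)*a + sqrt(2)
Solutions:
 f(a) = C1 - sqrt(3)*a^4/4 - 2*sqrt(3)*a^3/9 + a^2/2 + sqrt(6)*a/3


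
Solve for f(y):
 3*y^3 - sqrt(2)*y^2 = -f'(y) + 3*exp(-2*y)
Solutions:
 f(y) = C1 - 3*y^4/4 + sqrt(2)*y^3/3 - 3*exp(-2*y)/2


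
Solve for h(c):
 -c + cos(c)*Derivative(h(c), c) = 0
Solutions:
 h(c) = C1 + Integral(c/cos(c), c)


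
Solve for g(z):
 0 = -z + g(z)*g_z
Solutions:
 g(z) = -sqrt(C1 + z^2)
 g(z) = sqrt(C1 + z^2)


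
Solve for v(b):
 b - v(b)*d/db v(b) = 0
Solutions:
 v(b) = -sqrt(C1 + b^2)
 v(b) = sqrt(C1 + b^2)


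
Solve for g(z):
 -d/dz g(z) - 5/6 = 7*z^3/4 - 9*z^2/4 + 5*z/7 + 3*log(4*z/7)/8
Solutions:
 g(z) = C1 - 7*z^4/16 + 3*z^3/4 - 5*z^2/14 - 3*z*log(z)/8 - 3*z*log(2)/4 - 11*z/24 + 3*z*log(7)/8


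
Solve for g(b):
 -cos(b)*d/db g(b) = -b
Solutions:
 g(b) = C1 + Integral(b/cos(b), b)


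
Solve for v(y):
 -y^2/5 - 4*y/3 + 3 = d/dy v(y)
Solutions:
 v(y) = C1 - y^3/15 - 2*y^2/3 + 3*y


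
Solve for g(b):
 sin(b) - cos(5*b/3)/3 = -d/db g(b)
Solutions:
 g(b) = C1 + sin(5*b/3)/5 + cos(b)
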